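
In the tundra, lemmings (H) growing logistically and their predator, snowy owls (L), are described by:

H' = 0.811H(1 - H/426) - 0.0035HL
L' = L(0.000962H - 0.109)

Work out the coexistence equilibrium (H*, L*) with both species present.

From dL/dt = 0 with L > 0: 0.000962H* = 0.109, so H* = 113.
Substitute into dH/dt = 0: 0.811(1 - 113/426) = 0.0035L*.
The bracket is 0.734, giving L* = 0.595/0.0035 = 170.

H* ≈ 113, L* ≈ 170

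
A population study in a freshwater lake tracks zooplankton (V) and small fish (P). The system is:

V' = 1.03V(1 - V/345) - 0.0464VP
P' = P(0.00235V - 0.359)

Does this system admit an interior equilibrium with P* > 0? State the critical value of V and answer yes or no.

The predator equation gives dP/dt > 0 only when V > 0.359/0.00235 = 153.
Without the predator, V → K = 345. Since 345 > 153, the predator can invade and persist.

Threshold V = 153; K > 153, so yes, the predator persists.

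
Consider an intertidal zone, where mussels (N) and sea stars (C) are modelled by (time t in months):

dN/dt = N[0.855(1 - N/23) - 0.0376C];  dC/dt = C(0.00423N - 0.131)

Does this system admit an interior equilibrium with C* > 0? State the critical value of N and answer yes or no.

Threshold N = 31; K < 31, so no, the predator goes extinct.

The predator equation gives dC/dt > 0 only when N > 0.131/0.00423 = 31.
Without the predator, N → K = 23. Since 23 < 31, the predator cannot invade.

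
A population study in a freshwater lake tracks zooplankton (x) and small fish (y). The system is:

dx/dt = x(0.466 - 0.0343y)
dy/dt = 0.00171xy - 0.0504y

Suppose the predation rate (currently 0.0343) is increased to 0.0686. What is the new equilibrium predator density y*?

y* ≈ 6.79

At the interior fixed point, setting dx/dt = 0 with x > 0 fixes y* = (prey growth rate)/(xy coefficient) — independent of the other coefficients.
With the change, y* = 0.466/0.0686 = 6.79; it falls from 13.6.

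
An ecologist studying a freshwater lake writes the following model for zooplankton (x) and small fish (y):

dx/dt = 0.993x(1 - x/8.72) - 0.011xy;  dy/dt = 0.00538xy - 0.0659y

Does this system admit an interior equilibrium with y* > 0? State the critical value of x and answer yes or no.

Threshold x = 12.2; K < 12.2, so no, the predator goes extinct.

The predator equation gives dy/dt > 0 only when x > 0.0659/0.00538 = 12.2.
Without the predator, x → K = 8.72. Since 8.72 < 12.2, the predator cannot invade.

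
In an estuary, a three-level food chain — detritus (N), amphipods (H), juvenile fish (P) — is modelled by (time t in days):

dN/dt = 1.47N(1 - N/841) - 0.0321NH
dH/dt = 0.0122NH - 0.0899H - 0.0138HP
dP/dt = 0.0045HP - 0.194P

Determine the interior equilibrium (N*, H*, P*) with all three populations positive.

N* ≈ 49.3, H* ≈ 43.1, P* ≈ 37

From dP/dt = 0: 0.0045H* = 0.194, so H* = 43.1.
From dN/dt = 0: 1.47(1 - N*/841) = 0.0321·43.1, giving N* = 841·(1 - 0.941) = 49.3.
From dH/dt = 0: 0.0122·49.3 - 0.0899 = 0.0138P*, so P* = 0.511/0.0138 = 37.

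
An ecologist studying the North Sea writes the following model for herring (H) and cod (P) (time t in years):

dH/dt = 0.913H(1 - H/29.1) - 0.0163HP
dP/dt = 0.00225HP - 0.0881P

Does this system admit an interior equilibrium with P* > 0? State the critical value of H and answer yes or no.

Threshold H = 39.2; K < 39.2, so no, the predator goes extinct.

The predator equation gives dP/dt > 0 only when H > 0.0881/0.00225 = 39.2.
Without the predator, H → K = 29.1. Since 29.1 < 39.2, the predator cannot invade.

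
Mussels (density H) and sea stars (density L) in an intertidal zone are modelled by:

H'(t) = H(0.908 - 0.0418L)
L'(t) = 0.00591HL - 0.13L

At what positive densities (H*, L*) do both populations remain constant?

H* ≈ 22, L* ≈ 21.7

Set dL/dt = 0 with L > 0: 0.00591H - 0.13 = 0, so H* = 0.13/0.00591 = 22.
Set dH/dt = 0 with H > 0: 0.908 - 0.0418L = 0, so L* = 0.908/0.0418 = 21.7.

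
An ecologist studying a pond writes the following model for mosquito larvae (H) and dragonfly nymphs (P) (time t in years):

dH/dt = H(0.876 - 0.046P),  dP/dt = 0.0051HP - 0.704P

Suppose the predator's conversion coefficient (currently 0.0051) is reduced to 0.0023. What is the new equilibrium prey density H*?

H* ≈ 306

At the interior fixed point, setting dP/dt = 0 with P > 0 fixes H* = (predator death rate)/(HP coefficient) — independent of the other coefficients.
With the change, H* = 0.704/0.0023 = 306; it rises from 138.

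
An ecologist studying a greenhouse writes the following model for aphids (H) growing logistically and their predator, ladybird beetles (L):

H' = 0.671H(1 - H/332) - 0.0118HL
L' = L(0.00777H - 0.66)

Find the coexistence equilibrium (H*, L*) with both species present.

From dL/dt = 0 with L > 0: 0.00777H* = 0.66, so H* = 84.9.
Substitute into dH/dt = 0: 0.671(1 - 84.9/332) = 0.0118L*.
The bracket is 0.744, giving L* = 0.499/0.0118 = 42.3.

H* ≈ 84.9, L* ≈ 42.3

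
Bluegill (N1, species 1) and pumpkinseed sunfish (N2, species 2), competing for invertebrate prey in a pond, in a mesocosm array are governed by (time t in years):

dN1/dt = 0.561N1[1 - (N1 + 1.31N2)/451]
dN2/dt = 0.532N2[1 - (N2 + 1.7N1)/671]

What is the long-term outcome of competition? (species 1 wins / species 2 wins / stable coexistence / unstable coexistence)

unstable coexistence (outcome depends on initial conditions)

Compare the nullcline intercepts: K1/α12 = 451/1.31 = 344 < K2 = 671; K2/α21 = 671/1.7 = 395 < K1 = 451.
Since both are reversed, neither can invade when rare; the interior point is a saddle.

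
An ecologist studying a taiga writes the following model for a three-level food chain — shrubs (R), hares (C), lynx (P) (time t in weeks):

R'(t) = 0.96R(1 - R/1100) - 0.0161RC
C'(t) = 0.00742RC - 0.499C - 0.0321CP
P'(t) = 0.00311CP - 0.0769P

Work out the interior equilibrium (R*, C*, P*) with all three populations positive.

R* ≈ 644, C* ≈ 24.7, P* ≈ 133

From dP/dt = 0: 0.00311C* = 0.0769, so C* = 24.7.
From dR/dt = 0: 0.96(1 - R*/1100) = 0.0161·24.7, giving R* = 1100·(1 - 0.415) = 644.
From dC/dt = 0: 0.00742·644 - 0.499 = 0.0321P*, so P* = 4.28/0.0321 = 133.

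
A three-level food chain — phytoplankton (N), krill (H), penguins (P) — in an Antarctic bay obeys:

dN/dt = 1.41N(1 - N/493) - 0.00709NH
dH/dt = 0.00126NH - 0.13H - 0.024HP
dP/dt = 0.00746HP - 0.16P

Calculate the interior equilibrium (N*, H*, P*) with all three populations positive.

N* ≈ 440, H* ≈ 21.4, P* ≈ 17.7

From dP/dt = 0: 0.00746H* = 0.16, so H* = 21.4.
From dN/dt = 0: 1.41(1 - N*/493) = 0.00709·21.4, giving N* = 493·(1 - 0.108) = 440.
From dH/dt = 0: 0.00126·440 - 0.13 = 0.024P*, so P* = 0.424/0.024 = 17.7.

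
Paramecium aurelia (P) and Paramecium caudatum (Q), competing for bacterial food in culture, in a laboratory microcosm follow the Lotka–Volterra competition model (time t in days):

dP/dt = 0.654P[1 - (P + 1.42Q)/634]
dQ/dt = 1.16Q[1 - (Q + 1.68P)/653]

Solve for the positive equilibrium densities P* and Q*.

Setting both brackets to zero gives the nullclines P + 1.42Q = 634 and 1.68P + Q = 653.
Substituting Q = 653 - 1.68P into the first: P(1 - 1.42·1.68) = 634 - 1.42·653.
So P* = -293/-1.39 = 212, and then Q* = 653 - 1.68·212 = 297.

P* ≈ 212, Q* ≈ 297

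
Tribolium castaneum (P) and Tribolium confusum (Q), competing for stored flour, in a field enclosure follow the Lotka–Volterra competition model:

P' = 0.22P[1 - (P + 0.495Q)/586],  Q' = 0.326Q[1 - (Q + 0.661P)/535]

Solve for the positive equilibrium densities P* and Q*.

P* ≈ 477, Q* ≈ 219

Setting both brackets to zero gives the nullclines P + 0.495Q = 586 and 0.661P + Q = 535.
Substituting Q = 535 - 0.661P into the first: P(1 - 0.495·0.661) = 586 - 0.495·535.
So P* = 321/0.673 = 477, and then Q* = 535 - 0.661·477 = 219.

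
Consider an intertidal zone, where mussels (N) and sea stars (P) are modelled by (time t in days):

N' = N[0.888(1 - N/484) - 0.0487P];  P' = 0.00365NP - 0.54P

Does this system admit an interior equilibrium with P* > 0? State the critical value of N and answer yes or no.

Threshold N = 148; K > 148, so yes, the predator persists.

The predator equation gives dP/dt > 0 only when N > 0.54/0.00365 = 148.
Without the predator, N → K = 484. Since 484 > 148, the predator can invade and persist.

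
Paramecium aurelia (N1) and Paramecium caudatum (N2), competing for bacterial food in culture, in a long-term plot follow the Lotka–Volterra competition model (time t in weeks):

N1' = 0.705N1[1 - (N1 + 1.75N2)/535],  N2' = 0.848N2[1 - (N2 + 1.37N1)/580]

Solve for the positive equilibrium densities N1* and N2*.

N1* ≈ 343, N2* ≈ 109

Setting both brackets to zero gives the nullclines N1 + 1.75N2 = 535 and 1.37N1 + N2 = 580.
Substituting N2 = 580 - 1.37N1 into the first: N1(1 - 1.75·1.37) = 535 - 1.75·580.
So N1* = -480/-1.4 = 343, and then N2* = 580 - 1.37·343 = 109.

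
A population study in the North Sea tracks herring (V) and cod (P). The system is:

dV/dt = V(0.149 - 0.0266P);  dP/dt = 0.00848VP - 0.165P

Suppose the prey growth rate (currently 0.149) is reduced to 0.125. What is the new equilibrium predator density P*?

At the interior fixed point, setting dV/dt = 0 with V > 0 fixes P* = (prey growth rate)/(VP coefficient) — independent of the other coefficients.
With the change, P* = 0.125/0.0266 = 4.7; it falls from 5.6.

P* ≈ 4.7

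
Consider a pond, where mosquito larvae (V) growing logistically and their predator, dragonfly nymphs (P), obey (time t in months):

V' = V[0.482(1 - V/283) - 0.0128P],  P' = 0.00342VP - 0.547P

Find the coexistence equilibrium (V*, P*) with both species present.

V* ≈ 160, P* ≈ 16.4

From dP/dt = 0 with P > 0: 0.00342V* = 0.547, so V* = 160.
Substitute into dV/dt = 0: 0.482(1 - 160/283) = 0.0128P*.
The bracket is 0.435, giving P* = 0.21/0.0128 = 16.4.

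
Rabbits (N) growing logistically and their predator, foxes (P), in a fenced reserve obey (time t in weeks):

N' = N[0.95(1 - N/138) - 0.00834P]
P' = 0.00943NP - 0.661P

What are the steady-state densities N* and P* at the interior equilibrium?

N* ≈ 70.1, P* ≈ 56.1

From dP/dt = 0 with P > 0: 0.00943N* = 0.661, so N* = 70.1.
Substitute into dN/dt = 0: 0.95(1 - 70.1/138) = 0.00834P*.
The bracket is 0.492, giving P* = 0.467/0.00834 = 56.1.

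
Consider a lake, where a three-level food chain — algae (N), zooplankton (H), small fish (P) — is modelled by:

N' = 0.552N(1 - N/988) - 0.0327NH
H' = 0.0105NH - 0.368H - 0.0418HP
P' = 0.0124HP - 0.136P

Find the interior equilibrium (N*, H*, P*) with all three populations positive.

From dP/dt = 0: 0.0124H* = 0.136, so H* = 11.
From dN/dt = 0: 0.552(1 - N*/988) = 0.0327·11, giving N* = 988·(1 - 0.65) = 346.
From dH/dt = 0: 0.0105·346 - 0.368 = 0.0418P*, so P* = 3.27/0.0418 = 78.1.

N* ≈ 346, H* ≈ 11, P* ≈ 78.1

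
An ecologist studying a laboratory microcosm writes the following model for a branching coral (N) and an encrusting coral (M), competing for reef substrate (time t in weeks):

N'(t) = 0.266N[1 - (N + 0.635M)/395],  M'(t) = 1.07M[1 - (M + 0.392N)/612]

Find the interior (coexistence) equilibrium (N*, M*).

Setting both brackets to zero gives the nullclines N + 0.635M = 395 and 0.392N + M = 612.
Substituting M = 612 - 0.392N into the first: N(1 - 0.635·0.392) = 395 - 0.635·612.
So N* = 6.38/0.751 = 8.49, and then M* = 612 - 0.392·8.49 = 609.

N* ≈ 8.49, M* ≈ 609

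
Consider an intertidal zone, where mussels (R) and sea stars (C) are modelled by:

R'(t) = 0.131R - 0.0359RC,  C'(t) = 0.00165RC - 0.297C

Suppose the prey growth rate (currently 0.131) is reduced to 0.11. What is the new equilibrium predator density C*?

C* ≈ 3.06

At the interior fixed point, setting dR/dt = 0 with R > 0 fixes C* = (prey growth rate)/(RC coefficient) — independent of the other coefficients.
With the change, C* = 0.11/0.0359 = 3.06; it falls from 3.65.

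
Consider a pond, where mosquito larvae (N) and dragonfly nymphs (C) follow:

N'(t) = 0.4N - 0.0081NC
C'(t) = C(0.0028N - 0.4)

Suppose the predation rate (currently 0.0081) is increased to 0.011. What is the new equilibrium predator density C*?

C* ≈ 36.4

At the interior fixed point, setting dN/dt = 0 with N > 0 fixes C* = (prey growth rate)/(NC coefficient) — independent of the other coefficients.
With the change, C* = 0.4/0.011 = 36.4; it falls from 49.4.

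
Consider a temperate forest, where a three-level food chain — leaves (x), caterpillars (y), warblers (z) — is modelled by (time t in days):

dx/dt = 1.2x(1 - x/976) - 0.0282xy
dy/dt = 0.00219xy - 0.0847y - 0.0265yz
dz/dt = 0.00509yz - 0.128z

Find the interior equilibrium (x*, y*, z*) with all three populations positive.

From dz/dt = 0: 0.00509y* = 0.128, so y* = 25.1.
From dx/dt = 0: 1.2(1 - x*/976) = 0.0282·25.1, giving x* = 976·(1 - 0.591) = 399.
From dy/dt = 0: 0.00219·399 - 0.0847 = 0.0265z*, so z* = 0.79/0.0265 = 29.8.

x* ≈ 399, y* ≈ 25.1, z* ≈ 29.8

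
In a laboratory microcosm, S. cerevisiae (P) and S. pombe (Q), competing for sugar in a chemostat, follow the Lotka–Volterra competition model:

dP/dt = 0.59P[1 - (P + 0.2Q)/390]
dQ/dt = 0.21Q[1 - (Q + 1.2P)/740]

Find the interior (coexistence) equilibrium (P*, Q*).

Setting both brackets to zero gives the nullclines P + 0.2Q = 390 and 1.2P + Q = 740.
Substituting Q = 740 - 1.2P into the first: P(1 - 0.2·1.2) = 390 - 0.2·740.
So P* = 242/0.76 = 318, and then Q* = 740 - 1.2·318 = 358.

P* ≈ 318, Q* ≈ 358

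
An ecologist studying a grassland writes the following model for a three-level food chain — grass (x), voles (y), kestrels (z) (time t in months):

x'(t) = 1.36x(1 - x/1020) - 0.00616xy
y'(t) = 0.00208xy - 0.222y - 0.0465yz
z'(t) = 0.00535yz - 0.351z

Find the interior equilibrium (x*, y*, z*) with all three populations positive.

From dz/dt = 0: 0.00535y* = 0.351, so y* = 65.6.
From dx/dt = 0: 1.36(1 - x*/1020) = 0.00616·65.6, giving x* = 1020·(1 - 0.297) = 717.
From dy/dt = 0: 0.00208·717 - 0.222 = 0.0465z*, so z* = 1.27/0.0465 = 27.3.

x* ≈ 717, y* ≈ 65.6, z* ≈ 27.3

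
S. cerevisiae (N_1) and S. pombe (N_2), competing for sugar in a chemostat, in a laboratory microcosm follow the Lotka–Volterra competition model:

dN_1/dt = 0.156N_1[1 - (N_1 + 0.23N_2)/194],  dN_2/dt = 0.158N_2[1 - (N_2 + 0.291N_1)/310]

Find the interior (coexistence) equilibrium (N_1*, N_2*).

N_1* ≈ 132, N_2* ≈ 272

Setting both brackets to zero gives the nullclines N_1 + 0.23N_2 = 194 and 0.291N_1 + N_2 = 310.
Substituting N_2 = 310 - 0.291N_1 into the first: N_1(1 - 0.23·0.291) = 194 - 0.23·310.
So N_1* = 123/0.933 = 132, and then N_2* = 310 - 0.291·132 = 272.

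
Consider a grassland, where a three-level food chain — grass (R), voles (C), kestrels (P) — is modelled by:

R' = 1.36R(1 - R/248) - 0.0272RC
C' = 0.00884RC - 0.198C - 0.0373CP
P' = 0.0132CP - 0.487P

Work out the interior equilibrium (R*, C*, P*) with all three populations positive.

R* ≈ 65, C* ≈ 36.9, P* ≈ 10.1

From dP/dt = 0: 0.0132C* = 0.487, so C* = 36.9.
From dR/dt = 0: 1.36(1 - R*/248) = 0.0272·36.9, giving R* = 248·(1 - 0.738) = 65.
From dC/dt = 0: 0.00884·65 - 0.198 = 0.0373P*, so P* = 0.377/0.0373 = 10.1.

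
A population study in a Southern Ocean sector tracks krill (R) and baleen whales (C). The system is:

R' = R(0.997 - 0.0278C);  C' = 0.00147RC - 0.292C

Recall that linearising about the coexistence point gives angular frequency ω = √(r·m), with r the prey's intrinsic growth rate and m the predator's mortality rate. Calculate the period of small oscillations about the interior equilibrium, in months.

Here r = 0.997 and m = 0.292, so r·m = 0.291.
ω = √0.291 = 0.54 per month, hence T = 2π/ω ≈ 11.6 months.

T ≈ 11.6 months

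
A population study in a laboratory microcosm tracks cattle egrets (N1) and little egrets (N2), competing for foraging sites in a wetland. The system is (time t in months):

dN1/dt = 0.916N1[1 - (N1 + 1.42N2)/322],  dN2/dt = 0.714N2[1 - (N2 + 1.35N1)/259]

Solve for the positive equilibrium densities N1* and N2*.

N1* ≈ 49.9, N2* ≈ 192

Setting both brackets to zero gives the nullclines N1 + 1.42N2 = 322 and 1.35N1 + N2 = 259.
Substituting N2 = 259 - 1.35N1 into the first: N1(1 - 1.42·1.35) = 322 - 1.42·259.
So N1* = -45.8/-0.917 = 49.9, and then N2* = 259 - 1.35·49.9 = 192.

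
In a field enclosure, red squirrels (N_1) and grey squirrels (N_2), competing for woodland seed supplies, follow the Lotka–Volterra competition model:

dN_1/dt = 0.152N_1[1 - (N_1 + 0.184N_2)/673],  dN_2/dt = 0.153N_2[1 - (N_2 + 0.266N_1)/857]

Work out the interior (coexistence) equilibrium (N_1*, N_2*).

Setting both brackets to zero gives the nullclines N_1 + 0.184N_2 = 673 and 0.266N_1 + N_2 = 857.
Substituting N_2 = 857 - 0.266N_1 into the first: N_1(1 - 0.184·0.266) = 673 - 0.184·857.
So N_1* = 515/0.951 = 542, and then N_2* = 857 - 0.266·542 = 713.

N_1* ≈ 542, N_2* ≈ 713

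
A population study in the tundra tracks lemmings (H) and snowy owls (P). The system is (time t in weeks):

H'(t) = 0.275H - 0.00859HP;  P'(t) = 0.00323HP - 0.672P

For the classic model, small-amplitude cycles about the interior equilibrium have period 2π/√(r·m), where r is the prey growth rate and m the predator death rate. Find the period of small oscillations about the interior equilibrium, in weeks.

T ≈ 14.6 weeks

Here r = 0.275 and m = 0.672, so r·m = 0.185.
ω = √0.185 = 0.43 per week, hence T = 2π/ω ≈ 14.6 weeks.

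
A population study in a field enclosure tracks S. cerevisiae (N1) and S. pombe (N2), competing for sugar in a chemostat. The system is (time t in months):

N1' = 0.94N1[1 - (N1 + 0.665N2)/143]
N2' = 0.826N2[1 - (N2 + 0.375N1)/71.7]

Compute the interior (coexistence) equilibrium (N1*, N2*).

Setting both brackets to zero gives the nullclines N1 + 0.665N2 = 143 and 0.375N1 + N2 = 71.7.
Substituting N2 = 71.7 - 0.375N1 into the first: N1(1 - 0.665·0.375) = 143 - 0.665·71.7.
So N1* = 95.3/0.751 = 127, and then N2* = 71.7 - 0.375·127 = 24.1.

N1* ≈ 127, N2* ≈ 24.1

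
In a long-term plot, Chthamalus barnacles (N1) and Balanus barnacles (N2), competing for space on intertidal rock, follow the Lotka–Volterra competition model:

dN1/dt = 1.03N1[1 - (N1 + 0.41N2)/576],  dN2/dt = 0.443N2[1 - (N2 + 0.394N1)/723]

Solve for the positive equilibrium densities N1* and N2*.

Setting both brackets to zero gives the nullclines N1 + 0.41N2 = 576 and 0.394N1 + N2 = 723.
Substituting N2 = 723 - 0.394N1 into the first: N1(1 - 0.41·0.394) = 576 - 0.41·723.
So N1* = 280/0.838 = 333, and then N2* = 723 - 0.394·333 = 592.

N1* ≈ 333, N2* ≈ 592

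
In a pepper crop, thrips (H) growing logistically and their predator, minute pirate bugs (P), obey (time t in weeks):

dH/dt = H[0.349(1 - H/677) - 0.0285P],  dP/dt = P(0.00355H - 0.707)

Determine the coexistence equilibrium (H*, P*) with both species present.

H* ≈ 199, P* ≈ 8.64

From dP/dt = 0 with P > 0: 0.00355H* = 0.707, so H* = 199.
Substitute into dH/dt = 0: 0.349(1 - 199/677) = 0.0285P*.
The bracket is 0.706, giving P* = 0.246/0.0285 = 8.64.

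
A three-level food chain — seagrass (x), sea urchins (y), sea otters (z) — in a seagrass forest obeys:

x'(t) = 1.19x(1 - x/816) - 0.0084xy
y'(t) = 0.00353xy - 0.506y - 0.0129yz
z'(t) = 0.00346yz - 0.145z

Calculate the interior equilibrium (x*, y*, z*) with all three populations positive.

From dz/dt = 0: 0.00346y* = 0.145, so y* = 41.9.
From dx/dt = 0: 1.19(1 - x*/816) = 0.0084·41.9, giving x* = 816·(1 - 0.296) = 575.
From dy/dt = 0: 0.00353·575 - 0.506 = 0.0129z*, so z* = 1.52/0.0129 = 118.

x* ≈ 575, y* ≈ 41.9, z* ≈ 118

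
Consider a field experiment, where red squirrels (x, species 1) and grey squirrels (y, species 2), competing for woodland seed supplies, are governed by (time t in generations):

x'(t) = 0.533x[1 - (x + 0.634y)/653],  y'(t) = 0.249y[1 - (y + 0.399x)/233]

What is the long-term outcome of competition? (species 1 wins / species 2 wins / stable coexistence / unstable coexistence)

Compare the nullcline intercepts: K1/α12 = 653/0.634 = 1030 > K2 = 233; K2/α21 = 233/0.399 = 584 < K1 = 653.
Since the inequalities point opposite ways, species 1 can invade but species 2 cannot.

species 1 excludes species 2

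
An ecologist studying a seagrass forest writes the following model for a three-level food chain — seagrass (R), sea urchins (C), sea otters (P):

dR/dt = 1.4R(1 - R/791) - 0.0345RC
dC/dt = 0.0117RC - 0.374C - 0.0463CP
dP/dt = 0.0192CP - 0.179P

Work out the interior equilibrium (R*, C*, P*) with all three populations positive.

From dP/dt = 0: 0.0192C* = 0.179, so C* = 9.32.
From dR/dt = 0: 1.4(1 - R*/791) = 0.0345·9.32, giving R* = 791·(1 - 0.23) = 609.
From dC/dt = 0: 0.0117·609 - 0.374 = 0.0463P*, so P* = 6.75/0.0463 = 146.

R* ≈ 609, C* ≈ 9.32, P* ≈ 146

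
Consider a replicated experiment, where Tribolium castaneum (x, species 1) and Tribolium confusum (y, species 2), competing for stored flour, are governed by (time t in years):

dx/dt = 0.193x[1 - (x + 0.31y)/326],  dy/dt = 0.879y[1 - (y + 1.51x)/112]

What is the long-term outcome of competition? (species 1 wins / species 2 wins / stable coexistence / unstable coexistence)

Compare the nullcline intercepts: K1/α12 = 326/0.31 = 1050 > K2 = 112; K2/α21 = 112/1.51 = 74.2 < K1 = 326.
Since the inequalities point opposite ways, species 1 can invade but species 2 cannot.

species 1 excludes species 2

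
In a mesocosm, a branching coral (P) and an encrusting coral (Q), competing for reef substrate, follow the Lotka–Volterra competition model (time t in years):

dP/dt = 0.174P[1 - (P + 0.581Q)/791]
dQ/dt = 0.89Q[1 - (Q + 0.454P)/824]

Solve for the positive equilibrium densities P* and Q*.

P* ≈ 424, Q* ≈ 631

Setting both brackets to zero gives the nullclines P + 0.581Q = 791 and 0.454P + Q = 824.
Substituting Q = 824 - 0.454P into the first: P(1 - 0.581·0.454) = 791 - 0.581·824.
So P* = 312/0.736 = 424, and then Q* = 824 - 0.454·424 = 631.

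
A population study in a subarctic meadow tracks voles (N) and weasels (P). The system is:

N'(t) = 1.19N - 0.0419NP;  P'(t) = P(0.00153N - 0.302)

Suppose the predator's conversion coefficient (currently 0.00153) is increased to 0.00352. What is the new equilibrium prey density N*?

N* ≈ 85.8

At the interior fixed point, setting dP/dt = 0 with P > 0 fixes N* = (predator death rate)/(NP coefficient) — independent of the other coefficients.
With the change, N* = 0.302/0.00352 = 85.8; it falls from 197.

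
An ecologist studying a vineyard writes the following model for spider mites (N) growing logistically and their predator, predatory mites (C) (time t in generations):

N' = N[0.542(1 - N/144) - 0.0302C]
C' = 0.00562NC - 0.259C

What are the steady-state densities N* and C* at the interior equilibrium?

From dC/dt = 0 with C > 0: 0.00562N* = 0.259, so N* = 46.1.
Substitute into dN/dt = 0: 0.542(1 - 46.1/144) = 0.0302C*.
The bracket is 0.68, giving C* = 0.369/0.0302 = 12.2.

N* ≈ 46.1, C* ≈ 12.2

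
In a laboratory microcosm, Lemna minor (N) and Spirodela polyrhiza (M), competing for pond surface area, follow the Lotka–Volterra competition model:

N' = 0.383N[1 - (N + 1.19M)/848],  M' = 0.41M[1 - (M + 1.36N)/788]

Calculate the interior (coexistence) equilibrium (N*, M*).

Setting both brackets to zero gives the nullclines N + 1.19M = 848 and 1.36N + M = 788.
Substituting M = 788 - 1.36N into the first: N(1 - 1.19·1.36) = 848 - 1.19·788.
So N* = -89.7/-0.618 = 145, and then M* = 788 - 1.36·145 = 591.

N* ≈ 145, M* ≈ 591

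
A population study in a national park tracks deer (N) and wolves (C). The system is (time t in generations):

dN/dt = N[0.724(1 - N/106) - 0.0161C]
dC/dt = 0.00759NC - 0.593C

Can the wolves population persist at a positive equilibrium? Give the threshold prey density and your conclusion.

The predator equation gives dC/dt > 0 only when N > 0.593/0.00759 = 78.1.
Without the predator, N → K = 106. Since 106 > 78.1, the predator can invade and persist.

Threshold N = 78.1; K > 78.1, so yes, the predator persists.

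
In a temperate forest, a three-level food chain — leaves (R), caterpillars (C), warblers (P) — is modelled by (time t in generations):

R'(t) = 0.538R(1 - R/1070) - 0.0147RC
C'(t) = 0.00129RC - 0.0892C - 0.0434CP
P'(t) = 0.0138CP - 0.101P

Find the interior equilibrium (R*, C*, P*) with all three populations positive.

R* ≈ 856, C* ≈ 7.32, P* ≈ 23.4

From dP/dt = 0: 0.0138C* = 0.101, so C* = 7.32.
From dR/dt = 0: 0.538(1 - R*/1070) = 0.0147·7.32, giving R* = 1070·(1 - 0.2) = 856.
From dC/dt = 0: 0.00129·856 - 0.0892 = 0.0434P*, so P* = 1.02/0.0434 = 23.4.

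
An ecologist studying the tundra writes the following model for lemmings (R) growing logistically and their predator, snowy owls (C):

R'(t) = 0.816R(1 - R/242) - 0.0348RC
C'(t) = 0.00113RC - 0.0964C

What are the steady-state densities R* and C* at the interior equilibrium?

R* ≈ 85.3, C* ≈ 15.2

From dC/dt = 0 with C > 0: 0.00113R* = 0.0964, so R* = 85.3.
Substitute into dR/dt = 0: 0.816(1 - 85.3/242) = 0.0348C*.
The bracket is 0.647, giving C* = 0.528/0.0348 = 15.2.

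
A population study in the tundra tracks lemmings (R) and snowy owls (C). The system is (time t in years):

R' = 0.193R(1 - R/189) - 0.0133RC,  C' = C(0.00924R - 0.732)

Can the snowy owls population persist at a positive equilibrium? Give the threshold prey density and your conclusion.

Threshold R = 79.2; K > 79.2, so yes, the predator persists.

The predator equation gives dC/dt > 0 only when R > 0.732/0.00924 = 79.2.
Without the predator, R → K = 189. Since 189 > 79.2, the predator can invade and persist.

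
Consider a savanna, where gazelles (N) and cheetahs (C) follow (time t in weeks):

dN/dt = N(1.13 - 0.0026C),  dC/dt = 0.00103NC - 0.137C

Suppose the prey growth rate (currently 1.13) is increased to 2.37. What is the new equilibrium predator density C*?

At the interior fixed point, setting dN/dt = 0 with N > 0 fixes C* = (prey growth rate)/(NC coefficient) — independent of the other coefficients.
With the change, C* = 2.37/0.0026 = 912; it rises from 435.

C* ≈ 912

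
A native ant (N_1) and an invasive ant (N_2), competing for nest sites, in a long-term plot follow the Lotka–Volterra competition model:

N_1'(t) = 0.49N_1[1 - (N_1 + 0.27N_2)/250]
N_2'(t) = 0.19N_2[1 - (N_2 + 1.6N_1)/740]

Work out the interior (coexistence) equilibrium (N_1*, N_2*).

N_1* ≈ 88.4, N_2* ≈ 599

Setting both brackets to zero gives the nullclines N_1 + 0.27N_2 = 250 and 1.6N_1 + N_2 = 740.
Substituting N_2 = 740 - 1.6N_1 into the first: N_1(1 - 0.27·1.6) = 250 - 0.27·740.
So N_1* = 50.2/0.568 = 88.4, and then N_2* = 740 - 1.6·88.4 = 599.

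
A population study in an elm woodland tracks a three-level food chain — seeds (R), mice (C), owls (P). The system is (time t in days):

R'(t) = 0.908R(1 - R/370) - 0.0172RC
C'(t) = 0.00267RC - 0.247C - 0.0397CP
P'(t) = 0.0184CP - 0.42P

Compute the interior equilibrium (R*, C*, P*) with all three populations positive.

From dP/dt = 0: 0.0184C* = 0.42, so C* = 22.8.
From dR/dt = 0: 0.908(1 - R*/370) = 0.0172·22.8, giving R* = 370·(1 - 0.432) = 210.
From dC/dt = 0: 0.00267·210 - 0.247 = 0.0397P*, so P* = 0.314/0.0397 = 7.9.

R* ≈ 210, C* ≈ 22.8, P* ≈ 7.9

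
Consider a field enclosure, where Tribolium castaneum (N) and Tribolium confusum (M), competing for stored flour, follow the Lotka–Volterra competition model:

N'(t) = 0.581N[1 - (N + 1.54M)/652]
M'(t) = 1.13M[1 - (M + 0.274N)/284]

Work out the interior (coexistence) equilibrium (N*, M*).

N* ≈ 371, M* ≈ 182

Setting both brackets to zero gives the nullclines N + 1.54M = 652 and 0.274N + M = 284.
Substituting M = 284 - 0.274N into the first: N(1 - 1.54·0.274) = 652 - 1.54·284.
So N* = 215/0.578 = 371, and then M* = 284 - 0.274·371 = 182.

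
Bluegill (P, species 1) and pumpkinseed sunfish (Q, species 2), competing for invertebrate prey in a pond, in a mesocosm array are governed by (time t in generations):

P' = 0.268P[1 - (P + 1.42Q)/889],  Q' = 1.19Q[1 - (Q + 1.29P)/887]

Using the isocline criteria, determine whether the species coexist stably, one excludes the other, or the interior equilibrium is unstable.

Compare the nullcline intercepts: K1/α12 = 889/1.42 = 626 < K2 = 887; K2/α21 = 887/1.29 = 688 < K1 = 889.
Since both are reversed, neither can invade when rare; the interior point is a saddle.

unstable coexistence (outcome depends on initial conditions)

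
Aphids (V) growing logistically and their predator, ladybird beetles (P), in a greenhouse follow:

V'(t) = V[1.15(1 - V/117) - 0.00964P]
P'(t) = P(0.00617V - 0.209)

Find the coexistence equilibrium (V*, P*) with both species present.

From dP/dt = 0 with P > 0: 0.00617V* = 0.209, so V* = 33.9.
Substitute into dV/dt = 0: 1.15(1 - 33.9/117) = 0.00964P*.
The bracket is 0.71, giving P* = 0.817/0.00964 = 84.8.

V* ≈ 33.9, P* ≈ 84.8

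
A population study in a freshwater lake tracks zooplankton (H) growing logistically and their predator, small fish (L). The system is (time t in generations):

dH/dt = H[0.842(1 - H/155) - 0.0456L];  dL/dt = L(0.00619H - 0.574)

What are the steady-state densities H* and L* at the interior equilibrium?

H* ≈ 92.7, L* ≈ 7.42

From dL/dt = 0 with L > 0: 0.00619H* = 0.574, so H* = 92.7.
Substitute into dH/dt = 0: 0.842(1 - 92.7/155) = 0.0456L*.
The bracket is 0.402, giving L* = 0.338/0.0456 = 7.42.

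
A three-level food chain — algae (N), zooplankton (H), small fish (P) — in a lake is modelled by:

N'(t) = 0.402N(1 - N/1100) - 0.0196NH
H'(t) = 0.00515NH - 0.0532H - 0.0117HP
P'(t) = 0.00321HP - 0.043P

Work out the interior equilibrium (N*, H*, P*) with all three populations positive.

N* ≈ 382, H* ≈ 13.4, P* ≈ 163

From dP/dt = 0: 0.00321H* = 0.043, so H* = 13.4.
From dN/dt = 0: 0.402(1 - N*/1100) = 0.0196·13.4, giving N* = 1100·(1 - 0.653) = 382.
From dH/dt = 0: 0.00515·382 - 0.0532 = 0.0117P*, so P* = 1.91/0.0117 = 163.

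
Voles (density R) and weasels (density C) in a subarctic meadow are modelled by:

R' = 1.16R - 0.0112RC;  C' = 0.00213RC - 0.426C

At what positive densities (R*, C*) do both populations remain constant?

R* ≈ 200, C* ≈ 104

Set dC/dt = 0 with C > 0: 0.00213R - 0.426 = 0, so R* = 0.426/0.00213 = 200.
Set dR/dt = 0 with R > 0: 1.16 - 0.0112C = 0, so C* = 1.16/0.0112 = 104.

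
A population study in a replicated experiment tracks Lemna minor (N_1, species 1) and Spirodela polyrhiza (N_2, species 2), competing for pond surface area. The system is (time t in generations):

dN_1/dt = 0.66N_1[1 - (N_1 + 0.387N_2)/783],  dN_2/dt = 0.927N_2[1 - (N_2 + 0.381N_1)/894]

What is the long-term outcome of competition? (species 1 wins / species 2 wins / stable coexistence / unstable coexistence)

Compare the nullcline intercepts: K1/α12 = 783/0.387 = 2020 > K2 = 894; K2/α21 = 894/0.381 = 2350 > K1 = 783.
Since both inequalities hold, each species can invade when rare, so the interior equilibrium is stable.

stable coexistence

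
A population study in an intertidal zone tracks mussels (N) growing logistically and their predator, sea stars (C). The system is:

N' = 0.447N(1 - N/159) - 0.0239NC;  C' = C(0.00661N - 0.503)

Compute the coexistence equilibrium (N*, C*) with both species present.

From dC/dt = 0 with C > 0: 0.00661N* = 0.503, so N* = 76.1.
Substitute into dN/dt = 0: 0.447(1 - 76.1/159) = 0.0239C*.
The bracket is 0.521, giving C* = 0.233/0.0239 = 9.75.

N* ≈ 76.1, C* ≈ 9.75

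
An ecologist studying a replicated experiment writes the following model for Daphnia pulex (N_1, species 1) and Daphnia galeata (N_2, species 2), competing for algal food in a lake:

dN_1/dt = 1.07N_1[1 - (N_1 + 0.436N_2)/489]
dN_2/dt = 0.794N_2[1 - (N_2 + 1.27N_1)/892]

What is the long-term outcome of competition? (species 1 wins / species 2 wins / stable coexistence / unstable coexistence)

stable coexistence

Compare the nullcline intercepts: K1/α12 = 489/0.436 = 1120 > K2 = 892; K2/α21 = 892/1.27 = 702 > K1 = 489.
Since both inequalities hold, each species can invade when rare, so the interior equilibrium is stable.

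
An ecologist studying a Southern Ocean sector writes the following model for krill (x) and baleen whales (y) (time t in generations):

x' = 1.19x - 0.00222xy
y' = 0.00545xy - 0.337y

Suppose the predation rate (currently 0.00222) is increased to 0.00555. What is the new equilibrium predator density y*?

At the interior fixed point, setting dx/dt = 0 with x > 0 fixes y* = (prey growth rate)/(xy coefficient) — independent of the other coefficients.
With the change, y* = 1.19/0.00555 = 214; it falls from 536.

y* ≈ 214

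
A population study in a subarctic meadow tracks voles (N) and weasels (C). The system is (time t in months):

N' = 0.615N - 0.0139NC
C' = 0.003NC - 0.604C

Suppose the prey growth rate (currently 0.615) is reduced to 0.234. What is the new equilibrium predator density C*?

At the interior fixed point, setting dN/dt = 0 with N > 0 fixes C* = (prey growth rate)/(NC coefficient) — independent of the other coefficients.
With the change, C* = 0.234/0.0139 = 16.8; it falls from 44.2.

C* ≈ 16.8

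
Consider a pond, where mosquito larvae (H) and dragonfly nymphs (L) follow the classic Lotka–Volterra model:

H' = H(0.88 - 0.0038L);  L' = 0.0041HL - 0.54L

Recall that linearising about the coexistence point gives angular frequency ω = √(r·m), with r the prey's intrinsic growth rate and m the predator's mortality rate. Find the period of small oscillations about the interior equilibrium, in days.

Here r = 0.88 and m = 0.54, so r·m = 0.475.
ω = √0.475 = 0.689 per day, hence T = 2π/ω ≈ 9.11 days.

T ≈ 9.11 days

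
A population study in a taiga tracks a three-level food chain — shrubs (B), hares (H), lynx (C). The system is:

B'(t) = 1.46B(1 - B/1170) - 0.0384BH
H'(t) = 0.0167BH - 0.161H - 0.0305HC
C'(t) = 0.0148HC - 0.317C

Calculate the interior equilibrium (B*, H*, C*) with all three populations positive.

From dC/dt = 0: 0.0148H* = 0.317, so H* = 21.4.
From dB/dt = 0: 1.46(1 - B*/1170) = 0.0384·21.4, giving B* = 1170·(1 - 0.563) = 511.
From dH/dt = 0: 0.0167·511 - 0.161 = 0.0305C*, so C* = 8.37/0.0305 = 274.

B* ≈ 511, H* ≈ 21.4, C* ≈ 274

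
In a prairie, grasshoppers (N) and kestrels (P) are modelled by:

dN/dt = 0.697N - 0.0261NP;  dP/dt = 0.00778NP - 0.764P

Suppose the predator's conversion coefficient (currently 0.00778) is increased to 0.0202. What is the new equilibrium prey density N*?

At the interior fixed point, setting dP/dt = 0 with P > 0 fixes N* = (predator death rate)/(NP coefficient) — independent of the other coefficients.
With the change, N* = 0.764/0.0202 = 37.8; it falls from 98.2.

N* ≈ 37.8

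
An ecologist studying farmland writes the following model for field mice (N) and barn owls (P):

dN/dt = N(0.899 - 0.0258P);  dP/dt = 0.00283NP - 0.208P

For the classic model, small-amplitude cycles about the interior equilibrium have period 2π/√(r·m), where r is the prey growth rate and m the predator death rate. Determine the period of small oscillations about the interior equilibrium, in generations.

Here r = 0.899 and m = 0.208, so r·m = 0.187.
ω = √0.187 = 0.432 per generation, hence T = 2π/ω ≈ 14.5 generations.

T ≈ 14.5 generations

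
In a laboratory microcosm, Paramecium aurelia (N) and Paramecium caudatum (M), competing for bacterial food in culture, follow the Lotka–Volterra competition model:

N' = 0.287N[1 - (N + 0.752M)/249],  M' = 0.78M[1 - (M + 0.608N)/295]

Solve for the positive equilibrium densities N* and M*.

Setting both brackets to zero gives the nullclines N + 0.752M = 249 and 0.608N + M = 295.
Substituting M = 295 - 0.608N into the first: N(1 - 0.752·0.608) = 249 - 0.752·295.
So N* = 27.2/0.543 = 50, and then M* = 295 - 0.608·50 = 265.

N* ≈ 50, M* ≈ 265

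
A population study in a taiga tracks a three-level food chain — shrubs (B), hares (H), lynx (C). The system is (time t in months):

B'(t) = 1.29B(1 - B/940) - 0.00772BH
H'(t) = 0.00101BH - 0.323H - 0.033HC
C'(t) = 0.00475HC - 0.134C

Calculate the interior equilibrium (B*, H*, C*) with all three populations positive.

B* ≈ 781, H* ≈ 28.2, C* ≈ 14.1

From dC/dt = 0: 0.00475H* = 0.134, so H* = 28.2.
From dB/dt = 0: 1.29(1 - B*/940) = 0.00772·28.2, giving B* = 940·(1 - 0.169) = 781.
From dH/dt = 0: 0.00101·781 - 0.323 = 0.033C*, so C* = 0.466/0.033 = 14.1.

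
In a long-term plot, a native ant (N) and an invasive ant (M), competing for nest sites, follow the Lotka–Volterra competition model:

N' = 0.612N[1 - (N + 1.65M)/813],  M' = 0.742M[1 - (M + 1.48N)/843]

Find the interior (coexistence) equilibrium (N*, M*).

Setting both brackets to zero gives the nullclines N + 1.65M = 813 and 1.48N + M = 843.
Substituting M = 843 - 1.48N into the first: N(1 - 1.65·1.48) = 813 - 1.65·843.
So N* = -578/-1.44 = 401, and then M* = 843 - 1.48·401 = 250.

N* ≈ 401, M* ≈ 250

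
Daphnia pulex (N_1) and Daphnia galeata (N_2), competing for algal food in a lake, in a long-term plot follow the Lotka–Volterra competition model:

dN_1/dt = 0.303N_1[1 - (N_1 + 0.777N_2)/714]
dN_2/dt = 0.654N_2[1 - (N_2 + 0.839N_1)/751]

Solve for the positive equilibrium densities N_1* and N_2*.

N_1* ≈ 375, N_2* ≈ 437

Setting both brackets to zero gives the nullclines N_1 + 0.777N_2 = 714 and 0.839N_1 + N_2 = 751.
Substituting N_2 = 751 - 0.839N_1 into the first: N_1(1 - 0.777·0.839) = 714 - 0.777·751.
So N_1* = 130/0.348 = 375, and then N_2* = 751 - 0.839·375 = 437.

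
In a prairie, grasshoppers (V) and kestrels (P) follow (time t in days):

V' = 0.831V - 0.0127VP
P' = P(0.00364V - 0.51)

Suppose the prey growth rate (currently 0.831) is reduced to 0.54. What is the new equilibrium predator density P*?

P* ≈ 42.5

At the interior fixed point, setting dV/dt = 0 with V > 0 fixes P* = (prey growth rate)/(VP coefficient) — independent of the other coefficients.
With the change, P* = 0.54/0.0127 = 42.5; it falls from 65.4.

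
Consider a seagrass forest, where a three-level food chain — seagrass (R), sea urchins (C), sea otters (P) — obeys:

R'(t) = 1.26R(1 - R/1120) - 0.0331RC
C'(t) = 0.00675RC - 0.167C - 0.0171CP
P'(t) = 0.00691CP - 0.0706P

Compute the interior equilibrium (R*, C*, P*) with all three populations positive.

From dP/dt = 0: 0.00691C* = 0.0706, so C* = 10.2.
From dR/dt = 0: 1.26(1 - R*/1120) = 0.0331·10.2, giving R* = 1120·(1 - 0.268) = 819.
From dC/dt = 0: 0.00675·819 - 0.167 = 0.0171P*, so P* = 5.36/0.0171 = 314.

R* ≈ 819, C* ≈ 10.2, P* ≈ 314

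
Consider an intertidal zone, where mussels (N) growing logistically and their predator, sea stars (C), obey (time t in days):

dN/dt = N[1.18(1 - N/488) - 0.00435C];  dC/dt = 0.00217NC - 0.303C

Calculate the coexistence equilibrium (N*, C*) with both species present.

From dC/dt = 0 with C > 0: 0.00217N* = 0.303, so N* = 140.
Substitute into dN/dt = 0: 1.18(1 - 140/488) = 0.00435C*.
The bracket is 0.714, giving C* = 0.842/0.00435 = 194.

N* ≈ 140, C* ≈ 194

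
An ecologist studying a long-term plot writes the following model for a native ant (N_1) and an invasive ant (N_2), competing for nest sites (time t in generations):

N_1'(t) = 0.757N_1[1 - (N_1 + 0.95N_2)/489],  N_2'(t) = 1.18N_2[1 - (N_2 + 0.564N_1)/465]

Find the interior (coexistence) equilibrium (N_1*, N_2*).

N_1* ≈ 102, N_2* ≈ 408

Setting both brackets to zero gives the nullclines N_1 + 0.95N_2 = 489 and 0.564N_1 + N_2 = 465.
Substituting N_2 = 465 - 0.564N_1 into the first: N_1(1 - 0.95·0.564) = 489 - 0.95·465.
So N_1* = 47.2/0.464 = 102, and then N_2* = 465 - 0.564·102 = 408.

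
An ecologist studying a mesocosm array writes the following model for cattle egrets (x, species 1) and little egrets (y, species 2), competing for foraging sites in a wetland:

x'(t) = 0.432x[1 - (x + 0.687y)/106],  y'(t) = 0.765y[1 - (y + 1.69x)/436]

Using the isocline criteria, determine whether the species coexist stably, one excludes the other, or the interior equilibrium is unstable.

Compare the nullcline intercepts: K1/α12 = 106/0.687 = 154 < K2 = 436; K2/α21 = 436/1.69 = 258 > K1 = 106.
Since the inequalities point opposite ways, species 2 can invade but species 1 cannot.

species 2 excludes species 1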